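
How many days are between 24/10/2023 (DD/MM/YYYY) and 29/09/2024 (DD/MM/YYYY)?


Start date: 2023-10-24
End date: 2024-09-29
Oct 2023: +8 days
Nov 2023: +30 days
Dec 2023: +31 days
... (9 more months)
Total: 341 days

341


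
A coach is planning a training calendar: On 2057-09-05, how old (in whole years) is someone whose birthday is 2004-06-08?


Birth: 2004-06-08
Reference: 2057-09-05
Year difference: 2057 - 2004 = 53
Has birthday (06-08) occurred by 09-05? Yes
Age in full years: 53

53


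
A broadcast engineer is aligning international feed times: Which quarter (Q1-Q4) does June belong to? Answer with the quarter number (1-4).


Month: June (month 6)
Q1: January-March (months 1-3)
Q2: April-June (months 4-6)
Q3: July-September (months 7-9)
Q4: October-December (months 10-12)
Month 6 falls in Q2

2


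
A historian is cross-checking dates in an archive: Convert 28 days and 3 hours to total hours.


Days: 28
Extra hours: 3
Hours per day: 24
Days to hours: 28 x 24 = 672
Total: 672 + 3 = 675

675


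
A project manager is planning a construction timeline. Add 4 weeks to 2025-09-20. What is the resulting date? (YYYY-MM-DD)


Start: 2025-09-20
Weeks to add: 4
Convert to days: 4 x 7 = 28 days
Add 28 days to 2025-09-20
Result: 2025-10-18

2025-10-18


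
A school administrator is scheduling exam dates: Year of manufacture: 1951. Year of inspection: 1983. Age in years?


Birth year: 1951
Current year: 1983
Age = current year - birth year
Age = 1983 - 1951 = 32

32


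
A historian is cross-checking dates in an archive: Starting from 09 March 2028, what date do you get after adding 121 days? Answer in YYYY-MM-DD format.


Start: 2028-03-09
Adding 121 days
Days remaining in March: 22
After March: 99 days still to add
April 2028: 30 days, 69 remaining
May 2028: 31 days, 38 remaining
June 2028: 30 days, 8 remaining
July 2028 has 31 days, need 8
Result: 2028-07-08

2028-07-08


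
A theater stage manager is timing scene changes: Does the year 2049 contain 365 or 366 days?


Year: 2049
Check leap year rules:
Divisible by 4? No
2049 is not a leap year
Days: 365

365


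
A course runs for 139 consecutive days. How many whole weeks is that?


Total days: 139
Days per week: 7
Division: 139 / 7 = 19 remainder 6
Complete weeks: 19
Remaining days: 6

19


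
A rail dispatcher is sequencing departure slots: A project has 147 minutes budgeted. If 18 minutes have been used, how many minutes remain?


Total budget: 147 minutes
Time used: 18 minutes
Remaining: 147 - 18 = 129 minutes
Percent used: 12.2%
Percent remaining: 87.8%

129


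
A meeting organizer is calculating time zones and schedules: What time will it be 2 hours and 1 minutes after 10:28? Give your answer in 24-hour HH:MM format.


Start time: 10:28
Adding: 2 hours 1 minutes
Minutes: 28 + 1 = 29
Hours: 10 + 2 + 0 = 12
Result: 12:29

12:29


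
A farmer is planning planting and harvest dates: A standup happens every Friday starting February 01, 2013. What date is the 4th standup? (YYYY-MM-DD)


First occurrence: 2013-02-01 (occurrence 1)
Each occurrence is 7 days after the previous.
Occurrence 4 is 3 weeks after the first.
3 weeks = 21 days
2013-02-01 + 21 days = 2013-02-22

2013-02-22


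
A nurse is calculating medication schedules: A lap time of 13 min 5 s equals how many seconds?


Minutes: 13
Seconds: 5
Convert minutes to seconds: 13 x 60 = 780
Add remaining seconds: 780 + 5 = 785

785


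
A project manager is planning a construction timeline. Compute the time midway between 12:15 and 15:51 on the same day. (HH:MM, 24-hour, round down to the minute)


Start time: 12:15 = 735 minutes from midnight
End time: 15:51 = 951 minutes from midnight
Sum: 735 + 951 = 1686
Midpoint: 1686 / 2 = 843 minutes
Convert: 843 / 60 = 14 hours, 3 minutes
Result: 14:03

14:03


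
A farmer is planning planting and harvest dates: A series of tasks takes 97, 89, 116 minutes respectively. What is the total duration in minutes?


Durations: 97, 89, 116
Running sum: 97
+ 89 = 186
+ 116 = 302
Total duration: 302 minutes
That is 5 hours and 2 minutes

302


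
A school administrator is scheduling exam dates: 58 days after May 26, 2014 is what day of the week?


Start: 2014-05-26 (Monday)
Step 1 - find target date: add 58 days
  2014-05-26 + 58 days = 2014-07-23
Step 2 - day of week:
  58 mod 7 = 2
  Monday + 2 days -> Wednesday
Result: Wednesday (2014-07-23)

Wednesday


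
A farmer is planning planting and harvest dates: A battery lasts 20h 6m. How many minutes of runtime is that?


Hours: 20
Extra minutes: 6
Minutes per hour: 60
Hours to minutes: 20 x 60 = 1200
Total: 1200 + 6 = 1206

1206


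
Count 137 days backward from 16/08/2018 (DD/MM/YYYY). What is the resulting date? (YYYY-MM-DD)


Start: 2018-08-16
Subtracting 137 days
Days already passed in August: 16
After going back through August: 121 more days to subtract
July 2018: 31 days, 90 remaining
June 2018: 30 days, 60 remaining
May 2018: 31 days, 29 remaining
April 2018 has 30 days, need 29
Result: 2018-04-01

2018-04-01


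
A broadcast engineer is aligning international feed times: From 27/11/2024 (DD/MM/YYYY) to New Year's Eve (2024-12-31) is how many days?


Start: November 27, 2024
End: December 31, 2024
Days left in November: 3
December: 31
Sum of remaining months: 31
Total: 3 + 31 = 34

34


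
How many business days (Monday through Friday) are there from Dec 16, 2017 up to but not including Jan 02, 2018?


Start: 2017-12-16 (Saturday)
End (exclusive): 2018-01-02 (Tuesday)
Total calendar days: 17
Full weeks: 17 // 7 = 2 -> 10 weekdays
Remaining 3 days starting on Saturday:
  Sat(-), Sun(-), Mon(w) -> 1 weekdays
Total business days: 10 + 1 = 11

11


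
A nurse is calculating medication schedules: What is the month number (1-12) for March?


Calendar month order:
2. February
3. March <--
4. April
March is month number 3

3


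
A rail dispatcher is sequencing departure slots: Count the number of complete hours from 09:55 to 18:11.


Start: 09:55
End: 18:11
Hour difference: 18 - 9 = 9 hours
Minute difference: 11 - 55 = -44 minutes
Total minutes: 496
Complete hours: 496 / 60 = 8 (remainder 16)

8


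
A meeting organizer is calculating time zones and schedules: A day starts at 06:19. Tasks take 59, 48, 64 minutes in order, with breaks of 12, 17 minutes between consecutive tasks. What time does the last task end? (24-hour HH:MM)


Start: 06:19 = 379 min from midnight
  after task 1 (59 min): 07:18
  after break (12 min): 07:30
  after task 2 (48 min): 08:18
  after break (17 min): 08:35
  after task 3 (64 min): 09:39
Total elapsed: 200 minutes
End time: 09:39

09:39


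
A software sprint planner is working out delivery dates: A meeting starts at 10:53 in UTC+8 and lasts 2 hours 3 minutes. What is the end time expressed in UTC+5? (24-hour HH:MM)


Start: 10:53 in UTC+8
Step 1 - add duration:
  minutes: 53 + 3 = 56
  hours: 10 + 2 + 0 = 12
  end in UTC+8: 12:56
Step 2 - convert UTC+8 -> UTC+5:
  offset difference: 5 - (8) = -3 hours
  12 + (-3) = 9 -> mod 24 = 9
Result: 09:56 in UTC+5

09:56


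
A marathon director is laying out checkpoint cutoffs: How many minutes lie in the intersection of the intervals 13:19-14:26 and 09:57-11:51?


Interval A: [799, 866] minutes from midnight
Interval B: [597, 711] minutes from midnight
Overlap start = max(799, 597) = 799
Overlap end = min(866, 711) = 711
End <= start, so the intervals do not overlap: 0 minutes

0


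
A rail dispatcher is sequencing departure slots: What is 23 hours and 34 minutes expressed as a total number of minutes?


Hours: 23
Minutes: 34
Convert hours to minutes: 23 x 60 = 1380
Add remaining minutes: 1380 + 34 = 1414

1414


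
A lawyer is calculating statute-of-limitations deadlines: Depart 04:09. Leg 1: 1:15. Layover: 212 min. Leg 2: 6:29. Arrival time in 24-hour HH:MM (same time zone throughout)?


Depart: 04:09
Leg 1: +75 min -> 05:24
Layover: +212 min -> 08:56
Leg 2: +389 min -> 15:25
Total travel: 676 minutes = 11h 16m
Arrival: 15:25

15:25


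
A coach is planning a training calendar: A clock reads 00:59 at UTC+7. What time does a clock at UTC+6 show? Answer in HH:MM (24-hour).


Local time: 00:59 at UTC+7 (offset 7h)
Target zone: UTC+6 (offset 6h)
Difference: 6 - (7) = -1 hours
Calculation: 0 + (-1) = -1
Wraparound: (-1) mod 24 = 23
Result: 23:59

23:59


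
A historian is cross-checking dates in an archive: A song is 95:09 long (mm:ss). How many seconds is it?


Minutes: 95
Extra seconds: 9
Seconds per minute: 60
Minutes to seconds: 95 x 60 = 5700
Total: 5700 + 9 = 5709

5709


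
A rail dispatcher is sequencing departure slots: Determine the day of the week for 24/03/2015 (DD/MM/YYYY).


Date: 2015-03-24
January 1, 2015 is a Thursday
Day of year: 83
Offset from Jan 1: 82 days
82 mod 7 = 5
Result: Tuesday

Tuesday


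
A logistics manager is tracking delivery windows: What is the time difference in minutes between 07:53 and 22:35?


Start time: 07:53 = 473 minutes from midnight
End time: 22:35 = 1355 minutes from midnight
Difference: 1355 - 473 = 882 minutes
That is 14 hours and 42 minutes

882


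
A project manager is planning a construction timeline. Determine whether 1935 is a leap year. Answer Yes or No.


Year: 1935
Divisible by 4? 1935 / 4 = 483.75 -> No
Not divisible by 4, so NOT a leap year

No


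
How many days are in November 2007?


Month: November
Year: 2007
November is a 30-day month
Total: 30 days

30


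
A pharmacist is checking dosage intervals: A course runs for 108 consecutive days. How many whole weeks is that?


Total days: 108
Days per week: 7
Division: 108 / 7 = 15 remainder 3
Complete weeks: 15
Remaining days: 3

15


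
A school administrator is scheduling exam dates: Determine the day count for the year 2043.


Year: 2043
Check leap year rules:
Divisible by 4? No
2043 is not a leap year
Days: 365

365


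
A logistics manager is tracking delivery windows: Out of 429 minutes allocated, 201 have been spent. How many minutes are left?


Total budget: 429 minutes
Time used: 201 minutes
Remaining: 429 - 201 = 228 minutes
Percent used: 46.9%
Percent remaining: 53.1%

228


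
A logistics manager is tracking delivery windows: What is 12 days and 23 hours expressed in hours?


Days: 12
Extra hours: 23
Hours per day: 24
Days to hours: 12 x 24 = 288
Total: 288 + 23 = 311

311


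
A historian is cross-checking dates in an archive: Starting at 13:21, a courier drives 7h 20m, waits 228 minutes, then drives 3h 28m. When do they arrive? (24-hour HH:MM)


Depart: 13:21
Leg 1: +440 min -> 20:41
Layover: +228 min -> 00:29
Leg 2: +208 min -> 03:57
Total travel: 876 minutes = 14h 36m
Arrival: 03:57

03:57


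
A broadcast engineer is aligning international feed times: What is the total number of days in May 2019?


Month: May
Year: 2019
May is a 31-day month
Total: 31 days

31


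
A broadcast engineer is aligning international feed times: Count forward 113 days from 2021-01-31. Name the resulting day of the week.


Start: 2021-01-31 (Sunday)
Step 1 - find target date: add 113 days
  2021-01-31 + 113 days = 2021-05-24
Step 2 - day of week:
  113 mod 7 = 1
  Sunday + 1 days -> Monday
Result: Monday (2021-05-24)

Monday


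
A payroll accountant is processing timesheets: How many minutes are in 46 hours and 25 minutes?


Hours: 46
Extra minutes: 25
Minutes per hour: 60
Hours to minutes: 46 x 60 = 2760
Total: 2760 + 25 = 2785

2785


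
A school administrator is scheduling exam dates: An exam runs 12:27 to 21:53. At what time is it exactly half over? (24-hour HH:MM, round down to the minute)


Start time: 12:27 = 747 minutes from midnight
End time: 21:53 = 1313 minutes from midnight
Sum: 747 + 1313 = 2060
Midpoint: 2060 / 2 = 1030 minutes
Convert: 1030 / 60 = 17 hours, 10 minutes
Result: 17:10

17:10


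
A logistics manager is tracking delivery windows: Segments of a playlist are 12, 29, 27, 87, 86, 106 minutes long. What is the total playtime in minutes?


Durations: 12, 29, 27, 87, 86, 106
Running sum: 12
+ 29 = 41
+ 27 = 68
+ 87 = 155
+ 86 = 241
+ 106 = 347
Total duration: 347 minutes
That is 5 hours and 47 minutes

347


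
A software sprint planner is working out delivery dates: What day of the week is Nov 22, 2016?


Date: 2016-11-22
January 1, 2016 is a Friday
Day of year: 327
Offset from Jan 1: 326 days
326 mod 7 = 4
Result: Tuesday

Tuesday


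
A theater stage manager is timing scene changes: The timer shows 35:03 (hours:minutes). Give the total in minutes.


Hours: 35
Minutes: 3
Convert hours to minutes: 35 x 60 = 2100
Add remaining minutes: 2100 + 3 = 2103

2103


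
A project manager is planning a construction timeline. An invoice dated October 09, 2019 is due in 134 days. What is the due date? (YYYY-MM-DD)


Start: 2019-10-09
Adding 134 days
Days remaining in October: 22
After October: 112 days still to add
November 2019: 30 days, 82 remaining
December 2019: 31 days, 51 remaining
January 2020: 31 days, 20 remaining
February 2020 has 29 days, need 20
Result: 2020-02-20

2020-02-20


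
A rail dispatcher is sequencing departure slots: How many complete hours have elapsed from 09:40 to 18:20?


Start: 09:40
End: 18:20
Hour difference: 18 - 9 = 9 hours
Minute difference: 20 - 40 = -20 minutes
Total minutes: 520
Complete hours: 520 / 60 = 8 (remainder 40)

8


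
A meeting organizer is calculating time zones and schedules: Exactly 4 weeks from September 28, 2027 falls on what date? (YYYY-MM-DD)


Start: 2027-09-28
Weeks to add: 4
Convert to days: 4 x 7 = 28 days
Add 28 days to 2027-09-28
Result: 2027-10-26

2027-10-26


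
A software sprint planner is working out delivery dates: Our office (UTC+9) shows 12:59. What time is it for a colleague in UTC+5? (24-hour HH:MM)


Local time: 12:59 at UTC+9 (offset 9h)
Target zone: UTC+5 (offset 5h)
Difference: 5 - (9) = -4 hours
Calculation: 12 + (-4) = 8
Result: 08:59

08:59


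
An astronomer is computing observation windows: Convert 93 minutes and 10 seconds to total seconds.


Minutes: 93
Extra seconds: 10
Seconds per minute: 60
Minutes to seconds: 93 x 60 = 5580
Total: 5580 + 10 = 5590

5590


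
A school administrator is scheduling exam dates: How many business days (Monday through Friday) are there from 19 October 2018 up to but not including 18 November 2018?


Start: 2018-10-19 (Friday)
End (exclusive): 2018-11-18 (Sunday)
Total calendar days: 30
Full weeks: 30 // 7 = 4 -> 20 weekdays
Remaining 2 days starting on Friday:
  Fri(w), Sat(-) -> 1 weekdays
Total business days: 20 + 1 = 21

21


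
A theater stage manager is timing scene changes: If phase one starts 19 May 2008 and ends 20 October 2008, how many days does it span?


Start date: 2008-05-19
End date: 2008-10-20
May 2008: +13 days
Jun 2008: +30 days
Jul 2008: +31 days
... (3 more months)
Total: 154 days

154


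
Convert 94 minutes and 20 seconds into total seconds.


Minutes: 94
Seconds: 20
Convert minutes to seconds: 94 x 60 = 5640
Add remaining seconds: 5640 + 20 = 5660

5660


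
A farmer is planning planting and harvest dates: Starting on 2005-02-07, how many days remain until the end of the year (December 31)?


Start: February 07, 2005
End: December 31, 2005
Days left in February: 21
March: 31
April: 30
May: 31
June: 30
... plus remaining months
Sum of remaining months: 306
Total: 21 + 306 = 327

327


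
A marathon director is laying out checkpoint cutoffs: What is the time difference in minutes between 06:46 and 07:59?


Start time: 06:46 = 406 minutes from midnight
End time: 07:59 = 479 minutes from midnight
Difference: 479 - 406 = 73 minutes
That is 1 hours and 13 minutes

73


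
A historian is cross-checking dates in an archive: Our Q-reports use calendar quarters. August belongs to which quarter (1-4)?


Month: August (month 8)
Q1: January-March (months 1-3)
Q2: April-June (months 4-6)
Q3: July-September (months 7-9)
Q4: October-December (months 10-12)
Month 8 falls in Q3

3


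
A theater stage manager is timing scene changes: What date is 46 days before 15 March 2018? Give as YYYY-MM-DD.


Start: 2018-03-15
Subtracting 46 days
Days already passed in March: 15
After going back through March: 31 more days to subtract
February 2018: 28 days, 3 remaining
January 2018 has 31 days, need 3
Result: 2018-01-28

2018-01-28


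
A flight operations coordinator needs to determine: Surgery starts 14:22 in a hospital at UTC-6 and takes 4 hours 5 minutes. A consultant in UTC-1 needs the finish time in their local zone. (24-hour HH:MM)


Start: 14:22 in UTC-6
Step 1 - add duration:
  minutes: 22 + 5 = 27
  hours: 14 + 4 + 0 = 18
  end in UTC-6: 18:27
Step 2 - convert UTC-6 -> UTC-1:
  offset difference: -1 - (-6) = 5 hours
  18 + (5) = 23 -> mod 24 = 23
Result: 23:27 in UTC-1

23:27


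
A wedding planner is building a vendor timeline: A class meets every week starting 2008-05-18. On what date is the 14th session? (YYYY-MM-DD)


First occurrence: 2008-05-18 (occurrence 1)
Each occurrence is 7 days after the previous.
Occurrence 14 is 13 weeks after the first.
13 weeks = 91 days
2008-05-18 + 91 days = 2008-08-17

2008-08-17


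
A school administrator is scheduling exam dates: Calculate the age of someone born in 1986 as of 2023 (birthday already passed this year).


Birth year: 1986
Current year: 2023
Age = current year - birth year
Age = 2023 - 1986 = 37

37


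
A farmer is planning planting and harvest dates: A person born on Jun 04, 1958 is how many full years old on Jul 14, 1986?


Birth: 1958-06-04
Reference: 1986-07-14
Year difference: 1986 - 1958 = 28
Has birthday (06-04) occurred by 07-14? Yes
Age in full years: 28

28


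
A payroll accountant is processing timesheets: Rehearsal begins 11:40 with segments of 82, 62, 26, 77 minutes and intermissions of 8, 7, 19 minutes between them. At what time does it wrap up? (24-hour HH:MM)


Start: 11:40 = 700 min from midnight
  after task 1 (82 min): 13:02
  after break (8 min): 13:10
  after task 2 (62 min): 14:12
  after break (7 min): 14:19
  after task 3 (26 min): 14:45
  after break (19 min): 15:04
  after task 4 (77 min): 16:21
Total elapsed: 281 minutes
End time: 16:21

16:21


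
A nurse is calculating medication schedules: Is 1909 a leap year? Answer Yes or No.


Year: 1909
Divisible by 4? 1909 / 4 = 477.25 -> No
Not divisible by 4, so NOT a leap year

No


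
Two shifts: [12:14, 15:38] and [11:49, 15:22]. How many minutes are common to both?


Interval A: [734, 938] minutes from midnight
Interval B: [709, 922] minutes from midnight
Overlap start = max(734, 709) = 734
Overlap end = min(938, 922) = 922
Overlap = 922 - 734 = 188 minutes

188


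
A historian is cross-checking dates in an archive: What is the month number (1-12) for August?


Calendar month order:
7. July
8. August <--
9. September
August is month number 8

8


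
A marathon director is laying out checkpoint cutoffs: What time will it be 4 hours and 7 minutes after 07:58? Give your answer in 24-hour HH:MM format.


Start time: 07:58
Adding: 4 hours 7 minutes
Minutes: 58 + 7 = 65
Minute overflow: 65 >= 60, so carry 1 hour, minutes = 5
Hours: 7 + 4 + 1 = 12
Result: 12:05

12:05


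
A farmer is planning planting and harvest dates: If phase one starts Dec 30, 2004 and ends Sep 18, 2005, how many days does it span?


Start date: 2004-12-30
End date: 2005-09-18
Dec 2004: +2 days
Jan 2005: +31 days
Feb 2005: +28 days
... (7 more months)
Total: 262 days

262


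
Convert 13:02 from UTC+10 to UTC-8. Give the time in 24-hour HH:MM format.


Local time: 13:02 at UTC+10 (offset 10h)
Target zone: UTC-8 (offset -8h)
Difference: -8 - (10) = -18 hours
Calculation: 13 + (-18) = -5
Wraparound: (-5) mod 24 = 19
Result: 19:02

19:02


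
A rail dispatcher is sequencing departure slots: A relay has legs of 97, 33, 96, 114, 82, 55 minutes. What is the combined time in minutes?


Durations: 97, 33, 96, 114, 82, 55
Running sum: 97
+ 33 = 130
+ 96 = 226
+ 114 = 340
+ 82 = 422
+ 55 = 477
Total duration: 477 minutes
That is 7 hours and 57 minutes

477


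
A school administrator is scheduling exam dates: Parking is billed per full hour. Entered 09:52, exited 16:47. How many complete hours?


Start: 09:52
End: 16:47
Hour difference: 16 - 9 = 7 hours
Minute difference: 47 - 52 = -5 minutes
Total minutes: 415
Complete hours: 415 / 60 = 6 (remainder 55)

6


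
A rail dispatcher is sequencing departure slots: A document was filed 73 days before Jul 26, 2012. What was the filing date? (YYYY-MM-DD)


Start: 2012-07-26
Subtracting 73 days
Days already passed in July: 26
After going back through July: 47 more days to subtract
June 2012: 30 days, 17 remaining
May 2012 has 31 days, need 17
Result: 2012-05-14

2012-05-14


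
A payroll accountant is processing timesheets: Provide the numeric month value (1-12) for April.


Calendar month order:
3. March
4. April <--
5. May
April is month number 4

4


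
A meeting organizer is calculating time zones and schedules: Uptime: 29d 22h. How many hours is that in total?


Days: 29
Extra hours: 22
Hours per day: 24
Days to hours: 29 x 24 = 696
Total: 696 + 22 = 718

718


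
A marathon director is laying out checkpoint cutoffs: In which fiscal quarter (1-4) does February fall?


Month: February (month 2)
Q1: January-March (months 1-3)
Q2: April-June (months 4-6)
Q3: July-September (months 7-9)
Q4: October-December (months 10-12)
Month 2 falls in Q1

1


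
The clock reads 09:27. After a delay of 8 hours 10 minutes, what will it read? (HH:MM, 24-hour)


Start time: 09:27
Adding: 8 hours 10 minutes
Minutes: 27 + 10 = 37
Hours: 9 + 8 + 0 = 17
Result: 17:37

17:37


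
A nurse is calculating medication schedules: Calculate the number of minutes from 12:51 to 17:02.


Start time: 12:51 = 771 minutes from midnight
End time: 17:02 = 1022 minutes from midnight
Difference: 1022 - 771 = 251 minutes
That is 4 hours and 11 minutes

251


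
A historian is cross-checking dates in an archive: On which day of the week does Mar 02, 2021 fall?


Date: 2021-03-02
January 1, 2021 is a Friday
Day of year: 61
Offset from Jan 1: 60 days
60 mod 7 = 4
Result: Tuesday

Tuesday


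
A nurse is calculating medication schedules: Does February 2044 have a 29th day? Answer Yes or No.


Year: 2044
Divisible by 4? 2044 / 4 = 511.0 -> Yes
Divisible by 100? 2044 / 100 = 20.44 -> No
Divisible by 4 but not 100, so it IS a leap year

Yes


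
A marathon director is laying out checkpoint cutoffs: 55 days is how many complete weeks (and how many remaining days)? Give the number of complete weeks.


Total days: 55
Days per week: 7
Division: 55 / 7 = 7 remainder 6
Complete weeks: 7
Remaining days: 6

7


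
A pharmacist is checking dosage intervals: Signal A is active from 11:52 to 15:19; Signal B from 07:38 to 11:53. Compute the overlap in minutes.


Interval A: [712, 919] minutes from midnight
Interval B: [458, 713] minutes from midnight
Overlap start = max(712, 458) = 712
Overlap end = min(919, 713) = 713
Overlap = 713 - 712 = 1 minutes

1


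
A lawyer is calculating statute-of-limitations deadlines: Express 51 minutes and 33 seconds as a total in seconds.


Minutes: 51
Seconds: 33
Convert minutes to seconds: 51 x 60 = 3060
Add remaining seconds: 3060 + 33 = 3093

3093


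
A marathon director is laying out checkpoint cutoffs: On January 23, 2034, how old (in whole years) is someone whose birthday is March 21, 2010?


Birth: 2010-03-21
Reference: 2034-01-23
Year difference: 2034 - 2010 = 24
Has birthday (03-21) occurred by 01-23? No
Birthday not yet reached this year -> subtract 1
Age in full years: 23

23


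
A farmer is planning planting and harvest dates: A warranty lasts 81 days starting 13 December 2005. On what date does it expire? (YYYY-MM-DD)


Start: 2005-12-13
Adding 81 days
Days remaining in December: 18
After December: 63 days still to add
January 2006: 31 days, 32 remaining
February 2006: 28 days, 4 remaining
March 2006 has 31 days, need 4
Result: 2006-03-04

2006-03-04


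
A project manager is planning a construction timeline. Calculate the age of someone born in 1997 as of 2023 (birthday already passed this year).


Birth year: 1997
Current year: 2023
Age = current year - birth year
Age = 2023 - 1997 = 26

26


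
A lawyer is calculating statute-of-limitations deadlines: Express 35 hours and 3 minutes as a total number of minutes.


Hours: 35
Extra minutes: 3
Minutes per hour: 60
Hours to minutes: 35 x 60 = 2100
Total: 2100 + 3 = 2103

2103


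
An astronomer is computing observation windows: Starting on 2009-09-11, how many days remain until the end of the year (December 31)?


Start: September 11, 2009
End: December 31, 2009
Days left in September: 19
October: 31
November: 30
December: 31
Sum of remaining months: 92
Total: 19 + 92 = 111

111


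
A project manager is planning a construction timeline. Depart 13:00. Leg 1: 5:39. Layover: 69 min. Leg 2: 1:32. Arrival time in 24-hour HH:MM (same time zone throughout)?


Depart: 13:00
Leg 1: +339 min -> 18:39
Layover: +69 min -> 19:48
Leg 2: +92 min -> 21:20
Total travel: 500 minutes = 8h 20m
Arrival: 21:20

21:20


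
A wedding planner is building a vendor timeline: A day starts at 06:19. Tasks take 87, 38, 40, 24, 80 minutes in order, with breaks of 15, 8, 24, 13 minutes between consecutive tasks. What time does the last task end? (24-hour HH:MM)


Start: 06:19 = 379 min from midnight
  after task 1 (87 min): 07:46
  after break (15 min): 08:01
  after task 2 (38 min): 08:39
  after break (8 min): 08:47
  after task 3 (40 min): 09:27
  after break (24 min): 09:51
  after task 4 (24 min): 10:15
  after break (13 min): 10:28
  after task 5 (80 min): 11:48
Total elapsed: 329 minutes
End time: 11:48

11:48


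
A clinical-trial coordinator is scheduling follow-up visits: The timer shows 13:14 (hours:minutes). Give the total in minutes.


Hours: 13
Minutes: 14
Convert hours to minutes: 13 x 60 = 780
Add remaining minutes: 780 + 14 = 794

794


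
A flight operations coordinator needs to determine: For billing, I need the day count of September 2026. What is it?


Month: September
Year: 2026
September is a 30-day month
Total: 30 days

30


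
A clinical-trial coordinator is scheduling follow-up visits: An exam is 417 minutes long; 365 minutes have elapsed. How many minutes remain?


Total budget: 417 minutes
Time used: 365 minutes
Remaining: 417 - 365 = 52 minutes
Percent used: 87.5%
Percent remaining: 12.5%

52


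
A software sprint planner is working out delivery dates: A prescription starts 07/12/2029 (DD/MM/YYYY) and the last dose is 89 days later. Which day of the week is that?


Start: 2029-12-07 (Friday)
Step 1 - find target date: add 89 days
  2029-12-07 + 89 days = 2030-03-06
Step 2 - day of week:
  89 mod 7 = 5
  Friday + 5 days -> Wednesday
Result: Wednesday (2030-03-06)

Wednesday


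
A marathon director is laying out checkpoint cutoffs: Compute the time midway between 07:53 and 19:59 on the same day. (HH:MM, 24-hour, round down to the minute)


Start time: 07:53 = 473 minutes from midnight
End time: 19:59 = 1199 minutes from midnight
Sum: 473 + 1199 = 1672
Midpoint: 1672 / 2 = 836 minutes
Convert: 836 / 60 = 13 hours, 56 minutes
Result: 13:56

13:56


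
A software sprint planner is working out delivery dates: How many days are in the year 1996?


Year: 1996
Check leap year rules:
Divisible by 4? Yes
Divisible by 100? No
1996 is a leap year
Days: 366

366


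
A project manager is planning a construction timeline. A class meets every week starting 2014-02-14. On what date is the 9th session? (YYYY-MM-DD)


First occurrence: 2014-02-14 (occurrence 1)
Each occurrence is 7 days after the previous.
Occurrence 9 is 8 weeks after the first.
8 weeks = 56 days
2014-02-14 + 56 days = 2014-04-11

2014-04-11


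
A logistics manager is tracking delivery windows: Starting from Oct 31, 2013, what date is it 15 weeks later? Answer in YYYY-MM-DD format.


Start: 2013-10-31
Weeks to add: 15
Convert to days: 15 x 7 = 105 days
Add 105 days to 2013-10-31
Result: 2014-02-13

2014-02-13


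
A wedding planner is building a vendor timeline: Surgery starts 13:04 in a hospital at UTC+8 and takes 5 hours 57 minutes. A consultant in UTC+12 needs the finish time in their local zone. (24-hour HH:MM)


Start: 13:04 in UTC+8
Step 1 - add duration:
  minutes: 4 + 57 = 61 (carry 1h)
  hours: 13 + 5 + 1 = 19
  end in UTC+8: 19:01
Step 2 - convert UTC+8 -> UTC+12:
  offset difference: 12 - (8) = 4 hours
  19 + (4) = 23 -> mod 24 = 23
Result: 23:01 in UTC+12

23:01


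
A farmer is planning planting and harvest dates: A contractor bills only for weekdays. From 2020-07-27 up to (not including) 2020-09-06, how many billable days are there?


Start: 2020-07-27 (Monday)
End (exclusive): 2020-09-06 (Sunday)
Total calendar days: 41
Full weeks: 41 // 7 = 5 -> 25 weekdays
Remaining 6 days starting on Monday:
  Mon(w), Tue(w), Wed(w), Thu(w), Fri(w), Sat(-) -> 5 weekdays
Total business days: 25 + 5 = 30

30


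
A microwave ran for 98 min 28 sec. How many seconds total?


Minutes: 98
Extra seconds: 28
Seconds per minute: 60
Minutes to seconds: 98 x 60 = 5880
Total: 5880 + 28 = 5908

5908


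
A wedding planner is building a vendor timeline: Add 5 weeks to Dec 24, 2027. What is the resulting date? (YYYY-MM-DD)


Start: 2027-12-24
Weeks to add: 5
Convert to days: 5 x 7 = 35 days
Add 35 days to 2027-12-24
Result: 2028-01-28

2028-01-28


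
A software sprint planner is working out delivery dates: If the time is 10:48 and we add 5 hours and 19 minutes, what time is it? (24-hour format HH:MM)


Start time: 10:48
Adding: 5 hours 19 minutes
Minutes: 48 + 19 = 67
Minute overflow: 67 >= 60, so carry 1 hour, minutes = 7
Hours: 10 + 5 + 1 = 16
Result: 16:07

16:07


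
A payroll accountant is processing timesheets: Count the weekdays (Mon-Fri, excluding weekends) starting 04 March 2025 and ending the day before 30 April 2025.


Start: 2025-03-04 (Tuesday)
End (exclusive): 2025-04-30 (Wednesday)
Total calendar days: 57
Full weeks: 57 // 7 = 8 -> 40 weekdays
Remaining 1 days starting on Tuesday:
  Tue(w) -> 1 weekdays
Total business days: 40 + 1 = 41

41


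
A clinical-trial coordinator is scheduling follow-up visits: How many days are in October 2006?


Month: October
Year: 2006
October is a 31-day month
Total: 31 days

31


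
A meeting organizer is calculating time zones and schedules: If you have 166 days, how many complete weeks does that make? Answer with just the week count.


Total days: 166
Days per week: 7
Division: 166 / 7 = 23 remainder 5
Complete weeks: 23
Remaining days: 5

23


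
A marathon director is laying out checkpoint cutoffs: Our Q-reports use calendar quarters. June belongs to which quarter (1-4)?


Month: June (month 6)
Q1: January-March (months 1-3)
Q2: April-June (months 4-6)
Q3: July-September (months 7-9)
Q4: October-December (months 10-12)
Month 6 falls in Q2

2


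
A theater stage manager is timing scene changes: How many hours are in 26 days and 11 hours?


Days: 26
Extra hours: 11
Hours per day: 24
Days to hours: 26 x 24 = 624
Total: 624 + 11 = 635

635


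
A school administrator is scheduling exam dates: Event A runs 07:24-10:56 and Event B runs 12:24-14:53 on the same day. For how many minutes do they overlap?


Interval A: [444, 656] minutes from midnight
Interval B: [744, 893] minutes from midnight
Overlap start = max(444, 744) = 744
Overlap end = min(656, 893) = 656
End <= start, so the intervals do not overlap: 0 minutes

0


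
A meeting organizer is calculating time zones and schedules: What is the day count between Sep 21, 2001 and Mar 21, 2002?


Start date: 2001-09-21
End date: 2002-03-21
Sep 2001: +10 days
Oct 2001: +31 days
Nov 2001: +30 days
... (4 more months)
Total: 181 days

181


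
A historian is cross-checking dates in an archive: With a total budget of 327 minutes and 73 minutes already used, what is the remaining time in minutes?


Total budget: 327 minutes
Time used: 73 minutes
Remaining: 327 - 73 = 254 minutes
Percent used: 22.3%
Percent remaining: 77.7%

254


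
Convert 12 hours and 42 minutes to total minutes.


Hours: 12
Minutes: 42
Convert hours to minutes: 12 x 60 = 720
Add remaining minutes: 720 + 42 = 762

762


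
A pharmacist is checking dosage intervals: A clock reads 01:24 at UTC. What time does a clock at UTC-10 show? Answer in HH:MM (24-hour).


Local time: 01:24 at UTC (offset 0h)
Target zone: UTC-10 (offset -10h)
Difference: -10 - (0) = -10 hours
Calculation: 1 + (-10) = -9
Wraparound: (-9) mod 24 = 15
Result: 15:24

15:24


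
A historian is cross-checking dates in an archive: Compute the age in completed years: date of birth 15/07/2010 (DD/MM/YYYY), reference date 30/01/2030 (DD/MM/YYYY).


Birth: 2010-07-15
Reference: 2030-01-30
Year difference: 2030 - 2010 = 20
Has birthday (07-15) occurred by 01-30? No
Birthday not yet reached this year -> subtract 1
Age in full years: 19

19


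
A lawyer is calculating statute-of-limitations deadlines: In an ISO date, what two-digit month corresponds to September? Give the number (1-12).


Calendar month order:
8. August
9. September <--
10. October
September is month number 9

9


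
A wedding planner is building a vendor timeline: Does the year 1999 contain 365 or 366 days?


Year: 1999
Check leap year rules:
Divisible by 4? No
1999 is not a leap year
Days: 365

365


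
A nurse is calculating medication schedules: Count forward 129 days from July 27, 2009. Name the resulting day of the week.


Start: 2009-07-27 (Monday)
Step 1 - find target date: add 129 days
  2009-07-27 + 129 days = 2009-12-03
Step 2 - day of week:
  129 mod 7 = 3
  Monday + 3 days -> Thursday
Result: Thursday (2009-12-03)

Thursday


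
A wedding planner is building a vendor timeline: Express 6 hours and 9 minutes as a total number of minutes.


Hours: 6
Extra minutes: 9
Minutes per hour: 60
Hours to minutes: 6 x 60 = 360
Total: 360 + 9 = 369

369


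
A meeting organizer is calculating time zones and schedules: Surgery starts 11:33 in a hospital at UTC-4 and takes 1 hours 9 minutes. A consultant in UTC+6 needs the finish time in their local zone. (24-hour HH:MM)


Start: 11:33 in UTC-4
Step 1 - add duration:
  minutes: 33 + 9 = 42
  hours: 11 + 1 + 0 = 12
  end in UTC-4: 12:42
Step 2 - convert UTC-4 -> UTC+6:
  offset difference: 6 - (-4) = 10 hours
  12 + (10) = 22 -> mod 24 = 22
Result: 22:42 in UTC+6

22:42


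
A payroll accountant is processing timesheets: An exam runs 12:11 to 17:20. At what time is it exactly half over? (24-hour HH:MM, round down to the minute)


Start time: 12:11 = 731 minutes from midnight
End time: 17:20 = 1040 minutes from midnight
Sum: 731 + 1040 = 1771
Midpoint: 1771 / 2 = 885 minutes
Convert: 885 / 60 = 14 hours, 45 minutes
Result: 14:45

14:45


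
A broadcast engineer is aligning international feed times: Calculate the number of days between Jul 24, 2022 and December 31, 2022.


Start: July 24, 2022
End: December 31, 2022
Days left in July: 7
August: 31
September: 30
October: 31
November: 30
... plus remaining months
Sum of remaining months: 153
Total: 7 + 153 = 160

160


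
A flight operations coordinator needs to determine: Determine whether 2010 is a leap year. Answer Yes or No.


Year: 2010
Divisible by 4? 2010 / 4 = 502.5 -> No
Not divisible by 4, so NOT a leap year

No


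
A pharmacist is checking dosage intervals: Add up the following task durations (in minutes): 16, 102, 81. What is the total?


Durations: 16, 102, 81
Running sum: 16
+ 102 = 118
+ 81 = 199
Total duration: 199 minutes
That is 3 hours and 19 minutes

199


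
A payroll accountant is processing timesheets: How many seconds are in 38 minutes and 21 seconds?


Minutes: 38
Extra seconds: 21
Seconds per minute: 60
Minutes to seconds: 38 x 60 = 2280
Total: 2280 + 21 = 2301

2301


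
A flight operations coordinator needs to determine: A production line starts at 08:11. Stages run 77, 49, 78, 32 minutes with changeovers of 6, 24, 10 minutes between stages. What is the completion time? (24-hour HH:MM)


Start: 08:11 = 491 min from midnight
  after task 1 (77 min): 09:28
  after break (6 min): 09:34
  after task 2 (49 min): 10:23
  after break (24 min): 10:47
  after task 3 (78 min): 12:05
  after break (10 min): 12:15
  after task 4 (32 min): 12:47
Total elapsed: 276 minutes
End time: 12:47

12:47


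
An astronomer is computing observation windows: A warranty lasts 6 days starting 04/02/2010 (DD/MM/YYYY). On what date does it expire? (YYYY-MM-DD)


Start: 2010-02-04
Adding 6 days
Days remaining in February: 24
Result: 2010-02-10

2010-02-10


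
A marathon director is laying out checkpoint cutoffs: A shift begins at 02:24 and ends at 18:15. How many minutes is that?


Start time: 02:24 = 144 minutes from midnight
End time: 18:15 = 1095 minutes from midnight
Difference: 1095 - 144 = 951 minutes
That is 15 hours and 51 minutes

951


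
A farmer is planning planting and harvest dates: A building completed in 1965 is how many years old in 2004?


Birth year: 1965
Current year: 2004
Age = current year - birth year
Age = 2004 - 1965 = 39

39


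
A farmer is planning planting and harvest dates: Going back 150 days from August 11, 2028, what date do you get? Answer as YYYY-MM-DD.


Start: 2028-08-11
Subtracting 150 days
Days already passed in August: 11
After going back through August: 139 more days to subtract
July 2028: 31 days, 108 remaining
June 2028: 30 days, 78 remaining
May 2028: 31 days, 47 remaining
April 2028: 30 days, 17 remaining
Result: 2028-03-14

2028-03-14


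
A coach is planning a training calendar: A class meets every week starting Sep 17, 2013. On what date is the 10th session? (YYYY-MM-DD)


First occurrence: 2013-09-17 (occurrence 1)
Each occurrence is 7 days after the previous.
Occurrence 10 is 9 weeks after the first.
9 weeks = 63 days
2013-09-17 + 63 days = 2013-11-19

2013-11-19


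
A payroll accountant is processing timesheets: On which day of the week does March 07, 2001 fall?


Date: 2001-03-07
January 1, 2001 is a Monday
Day of year: 66
Offset from Jan 1: 65 days
65 mod 7 = 2
Result: Wednesday

Wednesday


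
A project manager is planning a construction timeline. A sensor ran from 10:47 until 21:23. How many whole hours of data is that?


Start: 10:47
End: 21:23
Hour difference: 21 - 10 = 11 hours
Minute difference: 23 - 47 = -24 minutes
Total minutes: 636
Complete hours: 636 / 60 = 10 (remainder 36)

10


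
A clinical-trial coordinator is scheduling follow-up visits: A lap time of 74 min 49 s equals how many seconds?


Minutes: 74
Seconds: 49
Convert minutes to seconds: 74 x 60 = 4440
Add remaining seconds: 4440 + 49 = 4489

4489


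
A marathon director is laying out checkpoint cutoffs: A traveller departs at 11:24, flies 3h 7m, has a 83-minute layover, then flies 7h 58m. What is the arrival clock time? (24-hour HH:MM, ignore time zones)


Depart: 11:24
Leg 1: +187 min -> 14:31
Layover: +83 min -> 15:54
Leg 2: +478 min -> 23:52
Total travel: 748 minutes = 12h 28m
Arrival: 23:52

23:52


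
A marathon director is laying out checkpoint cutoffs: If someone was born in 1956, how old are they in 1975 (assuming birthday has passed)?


Birth year: 1956
Current year: 1975
Age = current year - birth year
Age = 1975 - 1956 = 19

19


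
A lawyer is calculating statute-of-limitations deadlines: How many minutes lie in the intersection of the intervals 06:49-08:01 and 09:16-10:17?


Interval A: [409, 481] minutes from midnight
Interval B: [556, 617] minutes from midnight
Overlap start = max(409, 556) = 556
Overlap end = min(481, 617) = 481
End <= start, so the intervals do not overlap: 0 minutes

0
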